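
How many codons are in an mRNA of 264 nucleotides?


codons = nucleotides / 3
codons = 264 / 3 = 88

88


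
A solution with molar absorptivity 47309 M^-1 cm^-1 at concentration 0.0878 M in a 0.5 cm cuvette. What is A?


A = epsilon * c * l
A = 47309 * 0.0878 * 0.5
A = 2076.8651

2076.8651


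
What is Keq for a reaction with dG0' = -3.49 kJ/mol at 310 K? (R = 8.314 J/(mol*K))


Keq = exp(-dG0 * 1000 / (R * T))
Keq = exp(-(-3.49) * 1000 / (8.314 * 310))
Keq = 3.8733

3.8733


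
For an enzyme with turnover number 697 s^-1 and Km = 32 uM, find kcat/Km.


Catalytic efficiency = kcat / Km
= 697 / 32
= 21.7812 uM^-1*s^-1

21.7812 uM^-1*s^-1


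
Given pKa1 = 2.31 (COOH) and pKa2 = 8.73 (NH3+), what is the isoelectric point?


pI = (pKa1 + pKa2) / 2
pI = (2.31 + 8.73) / 2
pI = 5.52

5.52


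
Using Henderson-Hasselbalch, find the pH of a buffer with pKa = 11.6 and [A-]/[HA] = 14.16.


pH = pKa + log10([A-]/[HA])
pH = 11.6 + log10(14.16)
pH = 12.7511

12.7511


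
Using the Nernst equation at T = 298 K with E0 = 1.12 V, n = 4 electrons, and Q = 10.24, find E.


E = E0 - (RT/nF) * ln(Q)
E = 1.12 - (8.314 * 298 / (4 * 96485)) * ln(10.24)
E = 1.1051 V

1.1051 V


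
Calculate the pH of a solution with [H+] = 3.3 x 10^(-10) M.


pH = -log10([H+])
pH = -log10(3.3 x 10^(-10))
pH = 9.4815

9.4815


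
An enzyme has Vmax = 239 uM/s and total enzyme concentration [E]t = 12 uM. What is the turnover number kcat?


kcat = Vmax / [E]t
kcat = 239 / 12
kcat = 19.9167 s^-1

19.9167 s^-1


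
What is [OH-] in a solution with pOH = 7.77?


[OH-] = 10^(-pOH)
[OH-] = 10^(-7.77)
[OH-] = 1.698e-08 M

1.698e-08 M


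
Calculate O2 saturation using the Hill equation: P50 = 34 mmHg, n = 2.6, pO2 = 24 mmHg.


Y = pO2^n / (P50^n + pO2^n)
Y = 24^2.6 / (34^2.6 + 24^2.6)
Y = 28.79%

28.79%


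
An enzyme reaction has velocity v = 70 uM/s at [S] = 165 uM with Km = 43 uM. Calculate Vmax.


Vmax = v * (Km + [S]) / [S]
Vmax = 70 * (43 + 165) / 165
Vmax = 88.2424 uM/s

88.2424 uM/s


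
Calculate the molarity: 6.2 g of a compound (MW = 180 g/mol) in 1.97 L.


C = (mass / MW) / volume
C = (6.2 / 180) / 1.97
C = 0.0175 M

0.0175 M


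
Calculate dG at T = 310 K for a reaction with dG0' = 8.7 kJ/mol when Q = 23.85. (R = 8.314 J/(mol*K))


dG = dG0' + RT * ln(Q) / 1000
dG = 8.7 + 8.314 * 310 * ln(23.85) / 1000
dG = 16.8748 kJ/mol

16.8748 kJ/mol


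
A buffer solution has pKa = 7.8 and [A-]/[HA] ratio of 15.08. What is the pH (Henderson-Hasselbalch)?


pH = pKa + log10([A-]/[HA])
pH = 7.8 + log10(15.08)
pH = 8.9784

8.9784


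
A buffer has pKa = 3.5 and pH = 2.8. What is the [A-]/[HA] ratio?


[A-]/[HA] = 10^(pH - pKa)
= 10^(2.8 - 3.5)
= 0.1995

0.1995


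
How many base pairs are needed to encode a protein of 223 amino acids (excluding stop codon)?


Each amino acid = 1 codon = 3 bp
bp = 223 * 3 = 669 bp

669 bp


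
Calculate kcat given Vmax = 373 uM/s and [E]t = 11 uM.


kcat = Vmax / [E]t
kcat = 373 / 11
kcat = 33.9091 s^-1

33.9091 s^-1


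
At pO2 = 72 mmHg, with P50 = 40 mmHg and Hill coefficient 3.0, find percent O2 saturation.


Y = pO2^n / (P50^n + pO2^n)
Y = 72^3.0 / (40^3.0 + 72^3.0)
Y = 85.36%

85.36%


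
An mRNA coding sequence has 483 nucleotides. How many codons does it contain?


codons = nucleotides / 3
codons = 483 / 3 = 161

161


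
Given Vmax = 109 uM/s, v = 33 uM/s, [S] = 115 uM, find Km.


Km = [S] * (Vmax - v) / v
Km = 115 * (109 - 33) / 33
Km = 264.8485 uM

264.8485 uM


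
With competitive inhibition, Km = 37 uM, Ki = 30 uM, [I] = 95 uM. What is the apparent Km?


Km_app = Km * (1 + [I]/Ki)
Km_app = 37 * (1 + 95/30)
Km_app = 154.1667 uM

154.1667 uM


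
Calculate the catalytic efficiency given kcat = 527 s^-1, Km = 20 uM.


Catalytic efficiency = kcat / Km
= 527 / 20
= 26.35 uM^-1*s^-1

26.35 uM^-1*s^-1


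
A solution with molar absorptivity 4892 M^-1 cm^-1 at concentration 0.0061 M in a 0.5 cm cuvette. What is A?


A = epsilon * c * l
A = 4892 * 0.0061 * 0.5
A = 14.9206

14.9206


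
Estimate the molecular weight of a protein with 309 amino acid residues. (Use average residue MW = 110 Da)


MW = n_residues * 110 Da
MW = 309 * 110
MW = 33990 Da

33990 Da


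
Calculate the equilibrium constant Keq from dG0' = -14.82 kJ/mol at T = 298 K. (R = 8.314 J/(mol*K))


Keq = exp(-dG0 * 1000 / (R * T))
Keq = exp(-(-14.82) * 1000 / (8.314 * 298))
Keq = 396.0984

396.0984


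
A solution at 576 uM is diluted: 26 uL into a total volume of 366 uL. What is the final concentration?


C2 = C1 * V1 / V2
C2 = 576 * 26 / 366
C2 = 40.918 uM

40.918 uM


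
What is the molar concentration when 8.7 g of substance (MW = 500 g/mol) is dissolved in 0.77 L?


C = (mass / MW) / volume
C = (8.7 / 500) / 0.77
C = 0.0226 M

0.0226 M


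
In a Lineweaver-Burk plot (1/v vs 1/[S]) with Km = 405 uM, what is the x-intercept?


x-intercept = -1/Km
= -1/405
= -0.0025 1/uM

-0.0025 1/uM


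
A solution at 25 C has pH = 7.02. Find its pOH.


pOH = 14 - pH
pOH = 14 - 7.02
pOH = 6.98

6.98


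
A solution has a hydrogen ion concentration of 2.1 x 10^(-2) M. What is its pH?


pH = -log10([H+])
pH = -log10(2.1 x 10^(-2))
pH = 1.6778

1.6778


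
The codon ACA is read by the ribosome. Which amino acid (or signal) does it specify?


Standard genetic code lookup.
Codon ACA -> Thr

Thr


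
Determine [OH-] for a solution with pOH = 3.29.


[OH-] = 10^(-pOH)
[OH-] = 10^(-3.29)
[OH-] = 5.129e-04 M

5.129e-04 M


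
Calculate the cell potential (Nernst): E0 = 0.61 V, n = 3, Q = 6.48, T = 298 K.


E = E0 - (RT/nF) * ln(Q)
E = 0.61 - (8.314 * 298 / (3 * 96485)) * ln(6.48)
E = 0.594 V

0.594 V


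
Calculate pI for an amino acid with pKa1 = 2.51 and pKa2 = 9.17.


pI = (pKa1 + pKa2) / 2
pI = (2.51 + 9.17) / 2
pI = 5.84

5.84


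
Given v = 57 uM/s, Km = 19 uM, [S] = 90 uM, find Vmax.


Vmax = v * (Km + [S]) / [S]
Vmax = 57 * (19 + 90) / 90
Vmax = 69.0333 uM/s

69.0333 uM/s


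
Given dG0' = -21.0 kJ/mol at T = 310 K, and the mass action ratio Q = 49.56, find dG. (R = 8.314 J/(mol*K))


dG = dG0' + RT * ln(Q) / 1000
dG = -21.0 + 8.314 * 310 * ln(49.56) / 1000
dG = -10.9402 kJ/mol

-10.9402 kJ/mol


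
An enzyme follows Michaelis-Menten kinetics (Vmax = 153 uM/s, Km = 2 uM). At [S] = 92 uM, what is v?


v = Vmax * [S] / (Km + [S])
v = 153 * 92 / (2 + 92)
v = 149.7447 uM/s

149.7447 uM/s


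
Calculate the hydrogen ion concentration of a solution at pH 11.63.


[H+] = 10^(-pH)
[H+] = 10^(-11.63)
[H+] = 2.344e-12 M

2.344e-12 M


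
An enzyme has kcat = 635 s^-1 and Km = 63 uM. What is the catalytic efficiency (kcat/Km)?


Catalytic efficiency = kcat / Km
= 635 / 63
= 10.0794 uM^-1*s^-1

10.0794 uM^-1*s^-1


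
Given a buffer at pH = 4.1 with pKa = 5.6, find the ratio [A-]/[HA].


[A-]/[HA] = 10^(pH - pKa)
= 10^(4.1 - 5.6)
= 0.0316

0.0316


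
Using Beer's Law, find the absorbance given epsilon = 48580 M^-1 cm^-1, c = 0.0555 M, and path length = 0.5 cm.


A = epsilon * c * l
A = 48580 * 0.0555 * 0.5
A = 1348.095

1348.095


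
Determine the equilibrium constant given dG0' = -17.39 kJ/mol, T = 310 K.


Keq = exp(-dG0 * 1000 / (R * T))
Keq = exp(-(-17.39) * 1000 / (8.314 * 310))
Keq = 851.7274

851.7274


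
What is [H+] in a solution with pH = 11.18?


[H+] = 10^(-pH)
[H+] = 10^(-11.18)
[H+] = 6.607e-12 M

6.607e-12 M


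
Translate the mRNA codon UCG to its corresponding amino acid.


Standard genetic code lookup.
Codon UCG -> Ser

Ser


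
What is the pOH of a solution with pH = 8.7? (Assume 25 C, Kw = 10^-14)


pOH = 14 - pH
pOH = 14 - 8.7
pOH = 5.3

5.3


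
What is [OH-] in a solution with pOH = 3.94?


[OH-] = 10^(-pOH)
[OH-] = 10^(-3.94)
[OH-] = 1.148e-04 M

1.148e-04 M


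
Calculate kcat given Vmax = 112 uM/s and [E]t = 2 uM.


kcat = Vmax / [E]t
kcat = 112 / 2
kcat = 56.0 s^-1

56.0 s^-1


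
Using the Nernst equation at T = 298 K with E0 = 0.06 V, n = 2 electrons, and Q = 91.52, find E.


E = E0 - (RT/nF) * ln(Q)
E = 0.06 - (8.314 * 298 / (2 * 96485)) * ln(91.52)
E = 0.002 V

0.002 V


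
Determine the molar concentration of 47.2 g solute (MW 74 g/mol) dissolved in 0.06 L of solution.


C = (mass / MW) / volume
C = (47.2 / 74) / 0.06
C = 10.6306 M

10.6306 M


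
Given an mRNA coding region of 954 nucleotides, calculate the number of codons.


codons = nucleotides / 3
codons = 954 / 3 = 318

318


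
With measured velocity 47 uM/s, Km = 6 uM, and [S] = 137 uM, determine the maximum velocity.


Vmax = v * (Km + [S]) / [S]
Vmax = 47 * (6 + 137) / 137
Vmax = 49.0584 uM/s

49.0584 uM/s


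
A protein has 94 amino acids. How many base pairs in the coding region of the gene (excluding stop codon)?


Each amino acid = 1 codon = 3 bp
bp = 94 * 3 = 282 bp

282 bp


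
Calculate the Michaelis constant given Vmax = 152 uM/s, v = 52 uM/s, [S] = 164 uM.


Km = [S] * (Vmax - v) / v
Km = 164 * (152 - 52) / 52
Km = 315.3846 uM

315.3846 uM


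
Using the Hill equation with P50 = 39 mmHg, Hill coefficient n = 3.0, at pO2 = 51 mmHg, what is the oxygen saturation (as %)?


Y = pO2^n / (P50^n + pO2^n)
Y = 51^3.0 / (39^3.0 + 51^3.0)
Y = 69.1%

69.1%


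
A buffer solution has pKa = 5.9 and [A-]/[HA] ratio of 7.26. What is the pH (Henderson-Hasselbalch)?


pH = pKa + log10([A-]/[HA])
pH = 5.9 + log10(7.26)
pH = 6.7609

6.7609


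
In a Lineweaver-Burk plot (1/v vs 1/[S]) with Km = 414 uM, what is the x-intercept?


x-intercept = -1/Km
= -1/414
= -0.0024 1/uM

-0.0024 1/uM


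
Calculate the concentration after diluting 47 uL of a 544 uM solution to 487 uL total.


C2 = C1 * V1 / V2
C2 = 544 * 47 / 487
C2 = 52.501 uM

52.501 uM


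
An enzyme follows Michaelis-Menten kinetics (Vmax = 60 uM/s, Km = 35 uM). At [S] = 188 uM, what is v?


v = Vmax * [S] / (Km + [S])
v = 60 * 188 / (35 + 188)
v = 50.583 uM/s

50.583 uM/s


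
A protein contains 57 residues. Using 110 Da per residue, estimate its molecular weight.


MW = n_residues * 110 Da
MW = 57 * 110
MW = 6270 Da

6270 Da


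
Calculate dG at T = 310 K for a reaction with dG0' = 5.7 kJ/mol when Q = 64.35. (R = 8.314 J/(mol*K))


dG = dG0' + RT * ln(Q) / 1000
dG = 5.7 + 8.314 * 310 * ln(64.35) / 1000
dG = 16.4329 kJ/mol

16.4329 kJ/mol


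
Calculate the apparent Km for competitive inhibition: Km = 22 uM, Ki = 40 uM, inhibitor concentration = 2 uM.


Km_app = Km * (1 + [I]/Ki)
Km_app = 22 * (1 + 2/40)
Km_app = 23.1 uM

23.1 uM


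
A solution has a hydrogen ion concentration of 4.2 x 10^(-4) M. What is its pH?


pH = -log10([H+])
pH = -log10(4.2 x 10^(-4))
pH = 3.3768

3.3768


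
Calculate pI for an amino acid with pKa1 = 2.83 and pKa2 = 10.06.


pI = (pKa1 + pKa2) / 2
pI = (2.83 + 10.06) / 2
pI = 6.445

6.445


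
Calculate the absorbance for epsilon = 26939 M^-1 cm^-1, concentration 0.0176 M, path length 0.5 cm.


A = epsilon * c * l
A = 26939 * 0.0176 * 0.5
A = 237.0632

237.0632


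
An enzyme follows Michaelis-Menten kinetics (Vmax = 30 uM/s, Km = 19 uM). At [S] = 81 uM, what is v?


v = Vmax * [S] / (Km + [S])
v = 30 * 81 / (19 + 81)
v = 24.3 uM/s

24.3 uM/s


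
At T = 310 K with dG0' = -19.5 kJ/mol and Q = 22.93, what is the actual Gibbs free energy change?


dG = dG0' + RT * ln(Q) / 1000
dG = -19.5 + 8.314 * 310 * ln(22.93) / 1000
dG = -11.4266 kJ/mol

-11.4266 kJ/mol


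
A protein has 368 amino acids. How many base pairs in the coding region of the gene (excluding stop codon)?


Each amino acid = 1 codon = 3 bp
bp = 368 * 3 = 1104 bp

1104 bp


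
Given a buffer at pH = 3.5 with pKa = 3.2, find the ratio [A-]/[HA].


[A-]/[HA] = 10^(pH - pKa)
= 10^(3.5 - 3.2)
= 1.9953

1.9953


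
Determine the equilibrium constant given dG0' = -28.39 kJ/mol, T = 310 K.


Keq = exp(-dG0 * 1000 / (R * T))
Keq = exp(-(-28.39) * 1000 / (8.314 * 310))
Keq = 60793.172

60793.172


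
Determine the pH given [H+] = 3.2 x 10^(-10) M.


pH = -log10([H+])
pH = -log10(3.2 x 10^(-10))
pH = 9.4949

9.4949


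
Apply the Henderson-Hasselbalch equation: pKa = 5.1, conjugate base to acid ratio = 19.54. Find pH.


pH = pKa + log10([A-]/[HA])
pH = 5.1 + log10(19.54)
pH = 6.3909

6.3909


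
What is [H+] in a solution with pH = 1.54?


[H+] = 10^(-pH)
[H+] = 10^(-1.54)
[H+] = 0.0288 M

0.0288 M


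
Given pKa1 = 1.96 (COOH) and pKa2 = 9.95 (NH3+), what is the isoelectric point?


pI = (pKa1 + pKa2) / 2
pI = (1.96 + 9.95) / 2
pI = 5.955

5.955


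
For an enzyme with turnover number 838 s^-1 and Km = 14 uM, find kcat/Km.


Catalytic efficiency = kcat / Km
= 838 / 14
= 59.8571 uM^-1*s^-1

59.8571 uM^-1*s^-1


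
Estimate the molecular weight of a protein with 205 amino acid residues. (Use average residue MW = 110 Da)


MW = n_residues * 110 Da
MW = 205 * 110
MW = 22550 Da

22550 Da


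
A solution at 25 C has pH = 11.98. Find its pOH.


pOH = 14 - pH
pOH = 14 - 11.98
pOH = 2.02

2.02


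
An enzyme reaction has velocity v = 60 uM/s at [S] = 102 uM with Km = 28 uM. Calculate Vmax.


Vmax = v * (Km + [S]) / [S]
Vmax = 60 * (28 + 102) / 102
Vmax = 76.4706 uM/s

76.4706 uM/s


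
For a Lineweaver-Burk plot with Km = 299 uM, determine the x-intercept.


x-intercept = -1/Km
= -1/299
= -0.0033 1/uM

-0.0033 1/uM


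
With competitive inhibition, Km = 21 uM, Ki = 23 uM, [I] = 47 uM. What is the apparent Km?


Km_app = Km * (1 + [I]/Ki)
Km_app = 21 * (1 + 47/23)
Km_app = 63.913 uM

63.913 uM


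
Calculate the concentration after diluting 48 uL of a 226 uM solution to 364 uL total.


C2 = C1 * V1 / V2
C2 = 226 * 48 / 364
C2 = 29.8022 uM

29.8022 uM


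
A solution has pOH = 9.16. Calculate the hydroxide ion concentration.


[OH-] = 10^(-pOH)
[OH-] = 10^(-9.16)
[OH-] = 6.918e-10 M

6.918e-10 M


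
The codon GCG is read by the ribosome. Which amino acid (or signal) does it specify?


Standard genetic code lookup.
Codon GCG -> Ala

Ala


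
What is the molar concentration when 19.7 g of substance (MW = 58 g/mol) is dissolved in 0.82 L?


C = (mass / MW) / volume
C = (19.7 / 58) / 0.82
C = 0.4142 M

0.4142 M


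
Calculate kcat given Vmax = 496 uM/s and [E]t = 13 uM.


kcat = Vmax / [E]t
kcat = 496 / 13
kcat = 38.1538 s^-1

38.1538 s^-1


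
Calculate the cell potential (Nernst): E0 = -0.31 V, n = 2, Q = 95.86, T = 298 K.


E = E0 - (RT/nF) * ln(Q)
E = -0.31 - (8.314 * 298 / (2 * 96485)) * ln(95.86)
E = -0.3686 V

-0.3686 V


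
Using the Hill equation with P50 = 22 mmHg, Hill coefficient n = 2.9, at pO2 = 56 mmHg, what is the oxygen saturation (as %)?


Y = pO2^n / (P50^n + pO2^n)
Y = 56^2.9 / (22^2.9 + 56^2.9)
Y = 93.76%

93.76%


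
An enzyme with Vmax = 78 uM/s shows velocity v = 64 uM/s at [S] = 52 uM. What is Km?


Km = [S] * (Vmax - v) / v
Km = 52 * (78 - 64) / 64
Km = 11.375 uM

11.375 uM


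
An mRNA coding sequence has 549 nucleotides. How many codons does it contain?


codons = nucleotides / 3
codons = 549 / 3 = 183

183


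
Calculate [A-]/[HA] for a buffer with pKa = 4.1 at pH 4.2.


[A-]/[HA] = 10^(pH - pKa)
= 10^(4.2 - 4.1)
= 1.2589

1.2589


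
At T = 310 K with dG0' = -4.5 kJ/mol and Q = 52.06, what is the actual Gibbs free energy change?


dG = dG0' + RT * ln(Q) / 1000
dG = -4.5 + 8.314 * 310 * ln(52.06) / 1000
dG = 5.6867 kJ/mol

5.6867 kJ/mol


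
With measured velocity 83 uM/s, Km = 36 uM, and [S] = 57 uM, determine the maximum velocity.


Vmax = v * (Km + [S]) / [S]
Vmax = 83 * (36 + 57) / 57
Vmax = 135.4211 uM/s

135.4211 uM/s


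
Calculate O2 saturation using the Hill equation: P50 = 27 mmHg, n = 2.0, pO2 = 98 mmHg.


Y = pO2^n / (P50^n + pO2^n)
Y = 98^2.0 / (27^2.0 + 98^2.0)
Y = 92.94%

92.94%


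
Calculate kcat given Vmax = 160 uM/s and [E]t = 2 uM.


kcat = Vmax / [E]t
kcat = 160 / 2
kcat = 80.0 s^-1

80.0 s^-1


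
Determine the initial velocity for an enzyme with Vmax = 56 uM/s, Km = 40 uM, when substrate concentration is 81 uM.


v = Vmax * [S] / (Km + [S])
v = 56 * 81 / (40 + 81)
v = 37.4876 uM/s

37.4876 uM/s


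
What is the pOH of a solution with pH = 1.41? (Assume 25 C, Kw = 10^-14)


pOH = 14 - pH
pOH = 14 - 1.41
pOH = 12.59

12.59


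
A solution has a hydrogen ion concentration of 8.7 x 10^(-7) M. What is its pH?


pH = -log10([H+])
pH = -log10(8.7 x 10^(-7))
pH = 6.0605

6.0605


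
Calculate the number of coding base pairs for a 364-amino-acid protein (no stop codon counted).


Each amino acid = 1 codon = 3 bp
bp = 364 * 3 = 1092 bp

1092 bp


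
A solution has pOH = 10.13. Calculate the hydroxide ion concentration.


[OH-] = 10^(-pOH)
[OH-] = 10^(-10.13)
[OH-] = 7.413e-11 M

7.413e-11 M


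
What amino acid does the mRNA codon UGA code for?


Standard genetic code lookup.
Codon UGA -> Stop

Stop


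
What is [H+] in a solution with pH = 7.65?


[H+] = 10^(-pH)
[H+] = 10^(-7.65)
[H+] = 2.239e-08 M

2.239e-08 M


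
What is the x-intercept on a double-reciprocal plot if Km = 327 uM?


x-intercept = -1/Km
= -1/327
= -0.0031 1/uM

-0.0031 1/uM


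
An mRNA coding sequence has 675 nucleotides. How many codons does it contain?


codons = nucleotides / 3
codons = 675 / 3 = 225

225


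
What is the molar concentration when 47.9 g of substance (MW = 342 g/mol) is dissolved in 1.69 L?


C = (mass / MW) / volume
C = (47.9 / 342) / 1.69
C = 0.0829 M

0.0829 M


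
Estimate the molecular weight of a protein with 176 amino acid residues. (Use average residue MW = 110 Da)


MW = n_residues * 110 Da
MW = 176 * 110
MW = 19360 Da

19360 Da


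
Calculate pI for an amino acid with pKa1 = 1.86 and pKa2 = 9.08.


pI = (pKa1 + pKa2) / 2
pI = (1.86 + 9.08) / 2
pI = 5.47

5.47


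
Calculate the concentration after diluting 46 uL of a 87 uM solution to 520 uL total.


C2 = C1 * V1 / V2
C2 = 87 * 46 / 520
C2 = 7.6962 uM

7.6962 uM


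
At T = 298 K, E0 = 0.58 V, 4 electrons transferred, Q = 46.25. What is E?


E = E0 - (RT/nF) * ln(Q)
E = 0.58 - (8.314 * 298 / (4 * 96485)) * ln(46.25)
E = 0.5554 V

0.5554 V


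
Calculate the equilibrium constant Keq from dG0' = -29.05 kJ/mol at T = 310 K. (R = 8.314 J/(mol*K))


Keq = exp(-dG0 * 1000 / (R * T))
Keq = exp(-(-29.05) * 1000 / (8.314 * 310))
Keq = 78535.8691

78535.8691


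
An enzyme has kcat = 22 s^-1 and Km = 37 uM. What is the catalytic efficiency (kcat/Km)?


Catalytic efficiency = kcat / Km
= 22 / 37
= 0.5946 uM^-1*s^-1

0.5946 uM^-1*s^-1


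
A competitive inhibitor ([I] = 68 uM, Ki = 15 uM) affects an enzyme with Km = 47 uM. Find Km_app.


Km_app = Km * (1 + [I]/Ki)
Km_app = 47 * (1 + 68/15)
Km_app = 260.0667 uM

260.0667 uM


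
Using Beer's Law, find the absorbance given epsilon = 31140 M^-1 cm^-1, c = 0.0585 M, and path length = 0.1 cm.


A = epsilon * c * l
A = 31140 * 0.0585 * 0.1
A = 182.169

182.169


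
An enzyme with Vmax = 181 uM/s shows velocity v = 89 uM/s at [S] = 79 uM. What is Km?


Km = [S] * (Vmax - v) / v
Km = 79 * (181 - 89) / 89
Km = 81.6629 uM

81.6629 uM


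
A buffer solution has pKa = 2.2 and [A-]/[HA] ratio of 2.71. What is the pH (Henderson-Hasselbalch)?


pH = pKa + log10([A-]/[HA])
pH = 2.2 + log10(2.71)
pH = 2.633

2.633


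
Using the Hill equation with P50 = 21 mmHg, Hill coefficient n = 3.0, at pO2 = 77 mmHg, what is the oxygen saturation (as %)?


Y = pO2^n / (P50^n + pO2^n)
Y = 77^3.0 / (21^3.0 + 77^3.0)
Y = 98.01%

98.01%


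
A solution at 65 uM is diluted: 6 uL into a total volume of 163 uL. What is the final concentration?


C2 = C1 * V1 / V2
C2 = 65 * 6 / 163
C2 = 2.3926 uM

2.3926 uM


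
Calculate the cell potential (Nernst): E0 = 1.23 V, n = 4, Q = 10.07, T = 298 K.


E = E0 - (RT/nF) * ln(Q)
E = 1.23 - (8.314 * 298 / (4 * 96485)) * ln(10.07)
E = 1.2152 V

1.2152 V


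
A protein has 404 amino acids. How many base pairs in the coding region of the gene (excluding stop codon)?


Each amino acid = 1 codon = 3 bp
bp = 404 * 3 = 1212 bp

1212 bp


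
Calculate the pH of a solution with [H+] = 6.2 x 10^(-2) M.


pH = -log10([H+])
pH = -log10(6.2 x 10^(-2))
pH = 1.2076

1.2076


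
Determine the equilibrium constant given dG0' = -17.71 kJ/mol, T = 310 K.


Keq = exp(-dG0 * 1000 / (R * T))
Keq = exp(-(-17.71) * 1000 / (8.314 * 310))
Keq = 964.3223

964.3223


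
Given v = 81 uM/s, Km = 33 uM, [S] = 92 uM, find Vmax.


Vmax = v * (Km + [S]) / [S]
Vmax = 81 * (33 + 92) / 92
Vmax = 110.0543 uM/s

110.0543 uM/s


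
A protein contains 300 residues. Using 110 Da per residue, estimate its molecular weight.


MW = n_residues * 110 Da
MW = 300 * 110
MW = 33000 Da

33000 Da


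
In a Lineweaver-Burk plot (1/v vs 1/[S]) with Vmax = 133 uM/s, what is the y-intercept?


y-intercept = 1/Vmax
= 1/133
= 0.0075 s/uM

0.0075 s/uM


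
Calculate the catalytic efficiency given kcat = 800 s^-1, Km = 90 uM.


Catalytic efficiency = kcat / Km
= 800 / 90
= 8.8889 uM^-1*s^-1

8.8889 uM^-1*s^-1


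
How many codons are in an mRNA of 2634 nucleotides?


codons = nucleotides / 3
codons = 2634 / 3 = 878

878


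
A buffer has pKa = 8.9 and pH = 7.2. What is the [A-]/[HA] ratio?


[A-]/[HA] = 10^(pH - pKa)
= 10^(7.2 - 8.9)
= 0.02

0.02


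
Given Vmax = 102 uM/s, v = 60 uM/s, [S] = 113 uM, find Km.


Km = [S] * (Vmax - v) / v
Km = 113 * (102 - 60) / 60
Km = 79.1 uM

79.1 uM


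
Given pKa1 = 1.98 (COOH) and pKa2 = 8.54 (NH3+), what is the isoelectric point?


pI = (pKa1 + pKa2) / 2
pI = (1.98 + 8.54) / 2
pI = 5.26

5.26


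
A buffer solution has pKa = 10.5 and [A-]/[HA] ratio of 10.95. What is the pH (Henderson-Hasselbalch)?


pH = pKa + log10([A-]/[HA])
pH = 10.5 + log10(10.95)
pH = 11.5394

11.5394


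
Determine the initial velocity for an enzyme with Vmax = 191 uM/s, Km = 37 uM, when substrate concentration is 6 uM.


v = Vmax * [S] / (Km + [S])
v = 191 * 6 / (37 + 6)
v = 26.6512 uM/s

26.6512 uM/s


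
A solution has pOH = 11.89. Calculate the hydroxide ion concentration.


[OH-] = 10^(-pOH)
[OH-] = 10^(-11.89)
[OH-] = 1.288e-12 M

1.288e-12 M


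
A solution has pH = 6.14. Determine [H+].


[H+] = 10^(-pH)
[H+] = 10^(-6.14)
[H+] = 7.244e-07 M

7.244e-07 M


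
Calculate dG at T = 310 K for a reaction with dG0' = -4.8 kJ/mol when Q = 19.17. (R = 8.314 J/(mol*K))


dG = dG0' + RT * ln(Q) / 1000
dG = -4.8 + 8.314 * 310 * ln(19.17) / 1000
dG = 2.8118 kJ/mol

2.8118 kJ/mol


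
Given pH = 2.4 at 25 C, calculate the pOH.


pOH = 14 - pH
pOH = 14 - 2.4
pOH = 11.6

11.6


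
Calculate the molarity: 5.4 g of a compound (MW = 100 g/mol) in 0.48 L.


C = (mass / MW) / volume
C = (5.4 / 100) / 0.48
C = 0.1125 M

0.1125 M


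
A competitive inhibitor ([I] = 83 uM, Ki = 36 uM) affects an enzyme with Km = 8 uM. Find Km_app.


Km_app = Km * (1 + [I]/Ki)
Km_app = 8 * (1 + 83/36)
Km_app = 26.4444 uM

26.4444 uM


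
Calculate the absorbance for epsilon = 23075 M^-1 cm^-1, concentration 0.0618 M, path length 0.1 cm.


A = epsilon * c * l
A = 23075 * 0.0618 * 0.1
A = 142.6035

142.6035


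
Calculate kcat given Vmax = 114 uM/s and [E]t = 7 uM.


kcat = Vmax / [E]t
kcat = 114 / 7
kcat = 16.2857 s^-1

16.2857 s^-1


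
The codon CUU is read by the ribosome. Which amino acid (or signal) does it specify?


Standard genetic code lookup.
Codon CUU -> Leu

Leu


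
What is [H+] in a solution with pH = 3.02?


[H+] = 10^(-pH)
[H+] = 10^(-3.02)
[H+] = 9.550e-04 M

9.550e-04 M


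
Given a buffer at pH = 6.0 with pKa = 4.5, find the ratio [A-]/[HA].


[A-]/[HA] = 10^(pH - pKa)
= 10^(6.0 - 4.5)
= 31.6228

31.6228


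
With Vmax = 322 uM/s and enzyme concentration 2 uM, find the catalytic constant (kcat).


kcat = Vmax / [E]t
kcat = 322 / 2
kcat = 161.0 s^-1

161.0 s^-1


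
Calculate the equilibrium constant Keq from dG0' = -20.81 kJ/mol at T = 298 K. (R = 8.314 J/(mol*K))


Keq = exp(-dG0 * 1000 / (R * T))
Keq = exp(-(-20.81) * 1000 / (8.314 * 298))
Keq = 4444.1872

4444.1872


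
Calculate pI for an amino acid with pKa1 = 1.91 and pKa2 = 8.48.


pI = (pKa1 + pKa2) / 2
pI = (1.91 + 8.48) / 2
pI = 5.195

5.195


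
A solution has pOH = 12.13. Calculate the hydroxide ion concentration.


[OH-] = 10^(-pOH)
[OH-] = 10^(-12.13)
[OH-] = 7.413e-13 M

7.413e-13 M


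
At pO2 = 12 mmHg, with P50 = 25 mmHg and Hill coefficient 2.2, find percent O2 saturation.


Y = pO2^n / (P50^n + pO2^n)
Y = 12^2.2 / (25^2.2 + 12^2.2)
Y = 16.59%

16.59%


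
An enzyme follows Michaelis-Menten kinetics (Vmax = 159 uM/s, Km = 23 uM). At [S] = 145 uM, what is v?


v = Vmax * [S] / (Km + [S])
v = 159 * 145 / (23 + 145)
v = 137.2321 uM/s

137.2321 uM/s


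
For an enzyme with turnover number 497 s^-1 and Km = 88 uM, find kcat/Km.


Catalytic efficiency = kcat / Km
= 497 / 88
= 5.6477 uM^-1*s^-1

5.6477 uM^-1*s^-1


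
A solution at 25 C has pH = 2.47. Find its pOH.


pOH = 14 - pH
pOH = 14 - 2.47
pOH = 11.53

11.53


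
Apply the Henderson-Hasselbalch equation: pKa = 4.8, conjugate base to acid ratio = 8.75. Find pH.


pH = pKa + log10([A-]/[HA])
pH = 4.8 + log10(8.75)
pH = 5.742

5.742


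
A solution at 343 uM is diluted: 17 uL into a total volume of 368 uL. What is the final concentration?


C2 = C1 * V1 / V2
C2 = 343 * 17 / 368
C2 = 15.8451 uM

15.8451 uM


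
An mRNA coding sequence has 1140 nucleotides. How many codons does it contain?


codons = nucleotides / 3
codons = 1140 / 3 = 380

380


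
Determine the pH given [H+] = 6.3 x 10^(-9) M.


pH = -log10([H+])
pH = -log10(6.3 x 10^(-9))
pH = 8.2007

8.2007


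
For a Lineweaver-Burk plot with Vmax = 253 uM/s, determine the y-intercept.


y-intercept = 1/Vmax
= 1/253
= 0.004 s/uM

0.004 s/uM


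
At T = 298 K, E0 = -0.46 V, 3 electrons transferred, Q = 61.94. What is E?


E = E0 - (RT/nF) * ln(Q)
E = -0.46 - (8.314 * 298 / (3 * 96485)) * ln(61.94)
E = -0.4953 V

-0.4953 V


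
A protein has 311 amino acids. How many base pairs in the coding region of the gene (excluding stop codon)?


Each amino acid = 1 codon = 3 bp
bp = 311 * 3 = 933 bp

933 bp


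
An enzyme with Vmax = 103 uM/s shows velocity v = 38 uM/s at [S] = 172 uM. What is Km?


Km = [S] * (Vmax - v) / v
Km = 172 * (103 - 38) / 38
Km = 294.2105 uM

294.2105 uM


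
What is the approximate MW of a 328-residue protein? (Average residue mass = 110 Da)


MW = n_residues * 110 Da
MW = 328 * 110
MW = 36080 Da

36080 Da


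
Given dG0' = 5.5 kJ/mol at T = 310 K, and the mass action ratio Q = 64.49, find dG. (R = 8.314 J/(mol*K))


dG = dG0' + RT * ln(Q) / 1000
dG = 5.5 + 8.314 * 310 * ln(64.49) / 1000
dG = 16.2385 kJ/mol

16.2385 kJ/mol


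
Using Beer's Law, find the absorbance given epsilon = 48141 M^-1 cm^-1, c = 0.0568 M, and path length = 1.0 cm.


A = epsilon * c * l
A = 48141 * 0.0568 * 1.0
A = 2734.4088

2734.4088


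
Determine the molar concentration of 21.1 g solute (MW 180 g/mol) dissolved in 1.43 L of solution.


C = (mass / MW) / volume
C = (21.1 / 180) / 1.43
C = 0.082 M

0.082 M


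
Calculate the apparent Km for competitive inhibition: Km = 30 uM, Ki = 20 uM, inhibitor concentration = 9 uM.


Km_app = Km * (1 + [I]/Ki)
Km_app = 30 * (1 + 9/20)
Km_app = 43.5 uM

43.5 uM


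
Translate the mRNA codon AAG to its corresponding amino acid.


Standard genetic code lookup.
Codon AAG -> Lys

Lys


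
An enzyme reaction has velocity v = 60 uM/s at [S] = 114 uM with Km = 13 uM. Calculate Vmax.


Vmax = v * (Km + [S]) / [S]
Vmax = 60 * (13 + 114) / 114
Vmax = 66.8421 uM/s

66.8421 uM/s


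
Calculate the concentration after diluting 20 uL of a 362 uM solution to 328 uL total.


C2 = C1 * V1 / V2
C2 = 362 * 20 / 328
C2 = 22.0732 uM

22.0732 uM


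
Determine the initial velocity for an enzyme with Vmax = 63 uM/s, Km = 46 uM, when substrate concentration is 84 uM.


v = Vmax * [S] / (Km + [S])
v = 63 * 84 / (46 + 84)
v = 40.7077 uM/s

40.7077 uM/s


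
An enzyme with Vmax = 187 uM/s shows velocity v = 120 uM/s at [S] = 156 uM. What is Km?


Km = [S] * (Vmax - v) / v
Km = 156 * (187 - 120) / 120
Km = 87.1 uM

87.1 uM


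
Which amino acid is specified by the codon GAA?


Standard genetic code lookup.
Codon GAA -> Glu

Glu


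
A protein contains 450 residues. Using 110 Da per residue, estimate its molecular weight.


MW = n_residues * 110 Da
MW = 450 * 110
MW = 49500 Da

49500 Da


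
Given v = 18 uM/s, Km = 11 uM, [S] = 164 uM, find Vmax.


Vmax = v * (Km + [S]) / [S]
Vmax = 18 * (11 + 164) / 164
Vmax = 19.2073 uM/s

19.2073 uM/s


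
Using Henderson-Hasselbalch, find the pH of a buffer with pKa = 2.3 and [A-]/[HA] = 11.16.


pH = pKa + log10([A-]/[HA])
pH = 2.3 + log10(11.16)
pH = 3.3477

3.3477


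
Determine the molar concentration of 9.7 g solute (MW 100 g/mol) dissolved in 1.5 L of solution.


C = (mass / MW) / volume
C = (9.7 / 100) / 1.5
C = 0.0647 M

0.0647 M


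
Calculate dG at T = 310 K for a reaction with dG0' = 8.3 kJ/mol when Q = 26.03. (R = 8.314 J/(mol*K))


dG = dG0' + RT * ln(Q) / 1000
dG = 8.3 + 8.314 * 310 * ln(26.03) / 1000
dG = 16.7002 kJ/mol

16.7002 kJ/mol


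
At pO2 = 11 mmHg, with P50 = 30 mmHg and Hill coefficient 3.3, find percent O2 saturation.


Y = pO2^n / (P50^n + pO2^n)
Y = 11^3.3 / (30^3.3 + 11^3.3)
Y = 3.52%

3.52%


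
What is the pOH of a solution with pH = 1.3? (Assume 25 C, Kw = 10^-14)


pOH = 14 - pH
pOH = 14 - 1.3
pOH = 12.7

12.7


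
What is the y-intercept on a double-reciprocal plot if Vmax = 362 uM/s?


y-intercept = 1/Vmax
= 1/362
= 0.0028 s/uM

0.0028 s/uM


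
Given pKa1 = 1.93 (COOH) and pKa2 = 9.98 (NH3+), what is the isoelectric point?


pI = (pKa1 + pKa2) / 2
pI = (1.93 + 9.98) / 2
pI = 5.955

5.955


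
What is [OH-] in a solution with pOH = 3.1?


[OH-] = 10^(-pOH)
[OH-] = 10^(-3.1)
[OH-] = 7.943e-04 M

7.943e-04 M


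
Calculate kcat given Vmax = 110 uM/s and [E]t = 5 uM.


kcat = Vmax / [E]t
kcat = 110 / 5
kcat = 22.0 s^-1

22.0 s^-1


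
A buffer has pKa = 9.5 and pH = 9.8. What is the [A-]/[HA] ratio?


[A-]/[HA] = 10^(pH - pKa)
= 10^(9.8 - 9.5)
= 1.9953

1.9953


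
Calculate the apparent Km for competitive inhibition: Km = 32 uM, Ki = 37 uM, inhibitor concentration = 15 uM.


Km_app = Km * (1 + [I]/Ki)
Km_app = 32 * (1 + 15/37)
Km_app = 44.973 uM

44.973 uM


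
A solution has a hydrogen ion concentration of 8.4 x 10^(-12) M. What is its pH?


pH = -log10([H+])
pH = -log10(8.4 x 10^(-12))
pH = 11.0757

11.0757


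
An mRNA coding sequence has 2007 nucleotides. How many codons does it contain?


codons = nucleotides / 3
codons = 2007 / 3 = 669

669


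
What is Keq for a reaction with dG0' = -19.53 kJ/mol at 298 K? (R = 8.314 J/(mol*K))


Keq = exp(-dG0 * 1000 / (R * T))
Keq = exp(-(-19.53) * 1000 / (8.314 * 298))
Keq = 2651.0669

2651.0669


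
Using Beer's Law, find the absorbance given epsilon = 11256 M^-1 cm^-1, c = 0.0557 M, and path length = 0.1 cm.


A = epsilon * c * l
A = 11256 * 0.0557 * 0.1
A = 62.6959

62.6959


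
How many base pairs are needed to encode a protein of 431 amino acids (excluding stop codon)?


Each amino acid = 1 codon = 3 bp
bp = 431 * 3 = 1293 bp

1293 bp


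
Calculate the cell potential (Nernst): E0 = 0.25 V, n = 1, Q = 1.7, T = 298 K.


E = E0 - (RT/nF) * ln(Q)
E = 0.25 - (8.314 * 298 / (1 * 96485)) * ln(1.7)
E = 0.2364 V

0.2364 V


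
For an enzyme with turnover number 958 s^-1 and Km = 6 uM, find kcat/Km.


Catalytic efficiency = kcat / Km
= 958 / 6
= 159.6667 uM^-1*s^-1

159.6667 uM^-1*s^-1


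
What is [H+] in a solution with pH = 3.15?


[H+] = 10^(-pH)
[H+] = 10^(-3.15)
[H+] = 7.079e-04 M

7.079e-04 M


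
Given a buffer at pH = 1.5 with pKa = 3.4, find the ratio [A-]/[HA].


[A-]/[HA] = 10^(pH - pKa)
= 10^(1.5 - 3.4)
= 0.0126

0.0126


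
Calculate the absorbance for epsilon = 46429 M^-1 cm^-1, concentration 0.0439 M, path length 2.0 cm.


A = epsilon * c * l
A = 46429 * 0.0439 * 2.0
A = 4076.4662

4076.4662


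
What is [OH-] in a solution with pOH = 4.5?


[OH-] = 10^(-pOH)
[OH-] = 10^(-4.5)
[OH-] = 3.162e-05 M

3.162e-05 M


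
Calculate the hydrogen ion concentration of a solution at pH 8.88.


[H+] = 10^(-pH)
[H+] = 10^(-8.88)
[H+] = 1.318e-09 M

1.318e-09 M


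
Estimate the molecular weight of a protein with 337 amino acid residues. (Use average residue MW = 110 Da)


MW = n_residues * 110 Da
MW = 337 * 110
MW = 37070 Da

37070 Da


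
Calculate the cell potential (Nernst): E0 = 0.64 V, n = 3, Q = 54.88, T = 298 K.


E = E0 - (RT/nF) * ln(Q)
E = 0.64 - (8.314 * 298 / (3 * 96485)) * ln(54.88)
E = 0.6057 V

0.6057 V


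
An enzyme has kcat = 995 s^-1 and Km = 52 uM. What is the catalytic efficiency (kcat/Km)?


Catalytic efficiency = kcat / Km
= 995 / 52
= 19.1346 uM^-1*s^-1

19.1346 uM^-1*s^-1


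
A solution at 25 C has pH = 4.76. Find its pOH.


pOH = 14 - pH
pOH = 14 - 4.76
pOH = 9.24

9.24


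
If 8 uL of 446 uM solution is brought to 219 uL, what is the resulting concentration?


C2 = C1 * V1 / V2
C2 = 446 * 8 / 219
C2 = 16.2922 uM

16.2922 uM


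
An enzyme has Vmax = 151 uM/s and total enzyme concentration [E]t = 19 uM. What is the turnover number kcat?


kcat = Vmax / [E]t
kcat = 151 / 19
kcat = 7.9474 s^-1

7.9474 s^-1


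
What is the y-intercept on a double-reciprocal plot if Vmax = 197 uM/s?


y-intercept = 1/Vmax
= 1/197
= 0.0051 s/uM

0.0051 s/uM


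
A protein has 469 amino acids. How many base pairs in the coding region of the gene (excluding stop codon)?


Each amino acid = 1 codon = 3 bp
bp = 469 * 3 = 1407 bp

1407 bp


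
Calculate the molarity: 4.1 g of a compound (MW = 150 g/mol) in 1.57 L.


C = (mass / MW) / volume
C = (4.1 / 150) / 1.57
C = 0.0174 M

0.0174 M


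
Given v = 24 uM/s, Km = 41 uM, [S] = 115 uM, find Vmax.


Vmax = v * (Km + [S]) / [S]
Vmax = 24 * (41 + 115) / 115
Vmax = 32.5565 uM/s

32.5565 uM/s


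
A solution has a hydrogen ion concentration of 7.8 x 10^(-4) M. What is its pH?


pH = -log10([H+])
pH = -log10(7.8 x 10^(-4))
pH = 3.1079

3.1079


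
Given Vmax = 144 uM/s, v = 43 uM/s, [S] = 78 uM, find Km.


Km = [S] * (Vmax - v) / v
Km = 78 * (144 - 43) / 43
Km = 183.2093 uM

183.2093 uM


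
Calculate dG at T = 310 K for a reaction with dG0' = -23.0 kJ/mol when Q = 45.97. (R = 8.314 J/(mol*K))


dG = dG0' + RT * ln(Q) / 1000
dG = -23.0 + 8.314 * 310 * ln(45.97) / 1000
dG = -13.134 kJ/mol

-13.134 kJ/mol


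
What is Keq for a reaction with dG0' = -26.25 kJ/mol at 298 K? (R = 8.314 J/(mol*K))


Keq = exp(-dG0 * 1000 / (R * T))
Keq = exp(-(-26.25) * 1000 / (8.314 * 298))
Keq = 39936.6735

39936.6735


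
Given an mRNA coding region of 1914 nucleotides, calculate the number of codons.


codons = nucleotides / 3
codons = 1914 / 3 = 638

638


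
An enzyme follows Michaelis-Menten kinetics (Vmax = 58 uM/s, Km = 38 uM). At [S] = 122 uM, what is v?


v = Vmax * [S] / (Km + [S])
v = 58 * 122 / (38 + 122)
v = 44.225 uM/s

44.225 uM/s


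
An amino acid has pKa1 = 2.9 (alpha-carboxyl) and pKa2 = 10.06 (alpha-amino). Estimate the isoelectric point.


pI = (pKa1 + pKa2) / 2
pI = (2.9 + 10.06) / 2
pI = 6.48

6.48


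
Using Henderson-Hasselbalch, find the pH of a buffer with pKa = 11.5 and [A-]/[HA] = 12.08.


pH = pKa + log10([A-]/[HA])
pH = 11.5 + log10(12.08)
pH = 12.5821

12.5821


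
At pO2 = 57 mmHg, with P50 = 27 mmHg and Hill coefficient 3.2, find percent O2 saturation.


Y = pO2^n / (P50^n + pO2^n)
Y = 57^3.2 / (27^3.2 + 57^3.2)
Y = 91.61%

91.61%


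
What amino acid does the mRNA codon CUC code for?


Standard genetic code lookup.
Codon CUC -> Leu

Leu


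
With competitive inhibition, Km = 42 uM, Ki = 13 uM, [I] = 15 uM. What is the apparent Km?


Km_app = Km * (1 + [I]/Ki)
Km_app = 42 * (1 + 15/13)
Km_app = 90.4615 uM

90.4615 uM


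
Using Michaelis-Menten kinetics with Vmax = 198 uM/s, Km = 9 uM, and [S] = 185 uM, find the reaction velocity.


v = Vmax * [S] / (Km + [S])
v = 198 * 185 / (9 + 185)
v = 188.8144 uM/s

188.8144 uM/s


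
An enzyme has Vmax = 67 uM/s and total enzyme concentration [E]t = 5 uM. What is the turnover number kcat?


kcat = Vmax / [E]t
kcat = 67 / 5
kcat = 13.4 s^-1

13.4 s^-1


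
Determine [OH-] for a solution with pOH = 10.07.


[OH-] = 10^(-pOH)
[OH-] = 10^(-10.07)
[OH-] = 8.511e-11 M

8.511e-11 M


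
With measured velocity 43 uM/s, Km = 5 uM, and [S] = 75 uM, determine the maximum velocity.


Vmax = v * (Km + [S]) / [S]
Vmax = 43 * (5 + 75) / 75
Vmax = 45.8667 uM/s

45.8667 uM/s


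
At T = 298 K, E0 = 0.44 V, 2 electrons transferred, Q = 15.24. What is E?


E = E0 - (RT/nF) * ln(Q)
E = 0.44 - (8.314 * 298 / (2 * 96485)) * ln(15.24)
E = 0.405 V

0.405 V


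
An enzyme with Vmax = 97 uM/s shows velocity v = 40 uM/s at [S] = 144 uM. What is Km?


Km = [S] * (Vmax - v) / v
Km = 144 * (97 - 40) / 40
Km = 205.2 uM

205.2 uM


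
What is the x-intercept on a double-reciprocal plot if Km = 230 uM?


x-intercept = -1/Km
= -1/230
= -0.0043 1/uM

-0.0043 1/uM


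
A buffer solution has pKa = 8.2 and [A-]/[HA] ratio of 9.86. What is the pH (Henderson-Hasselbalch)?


pH = pKa + log10([A-]/[HA])
pH = 8.2 + log10(9.86)
pH = 9.1939

9.1939


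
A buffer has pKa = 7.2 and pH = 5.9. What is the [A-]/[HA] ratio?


[A-]/[HA] = 10^(pH - pKa)
= 10^(5.9 - 7.2)
= 0.0501

0.0501


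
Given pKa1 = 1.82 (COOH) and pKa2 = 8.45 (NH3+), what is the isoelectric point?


pI = (pKa1 + pKa2) / 2
pI = (1.82 + 8.45) / 2
pI = 5.135

5.135


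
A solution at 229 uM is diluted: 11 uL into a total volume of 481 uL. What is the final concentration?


C2 = C1 * V1 / V2
C2 = 229 * 11 / 481
C2 = 5.237 uM

5.237 uM


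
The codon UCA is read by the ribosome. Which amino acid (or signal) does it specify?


Standard genetic code lookup.
Codon UCA -> Ser

Ser


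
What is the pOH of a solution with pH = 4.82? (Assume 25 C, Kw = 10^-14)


pOH = 14 - pH
pOH = 14 - 4.82
pOH = 9.18

9.18


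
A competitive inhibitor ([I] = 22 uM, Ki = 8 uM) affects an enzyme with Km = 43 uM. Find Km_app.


Km_app = Km * (1 + [I]/Ki)
Km_app = 43 * (1 + 22/8)
Km_app = 161.25 uM

161.25 uM


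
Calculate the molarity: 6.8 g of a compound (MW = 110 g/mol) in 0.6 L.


C = (mass / MW) / volume
C = (6.8 / 110) / 0.6
C = 0.103 M

0.103 M


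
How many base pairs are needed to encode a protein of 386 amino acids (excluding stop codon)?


Each amino acid = 1 codon = 3 bp
bp = 386 * 3 = 1158 bp

1158 bp


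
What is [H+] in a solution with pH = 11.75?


[H+] = 10^(-pH)
[H+] = 10^(-11.75)
[H+] = 1.778e-12 M

1.778e-12 M


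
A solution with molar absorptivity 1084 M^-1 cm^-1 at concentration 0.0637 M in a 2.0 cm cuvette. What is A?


A = epsilon * c * l
A = 1084 * 0.0637 * 2.0
A = 138.1016

138.1016


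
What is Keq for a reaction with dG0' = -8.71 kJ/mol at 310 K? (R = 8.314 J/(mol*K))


Keq = exp(-dG0 * 1000 / (R * T))
Keq = exp(-(-8.71) * 1000 / (8.314 * 310))
Keq = 29.3547

29.3547


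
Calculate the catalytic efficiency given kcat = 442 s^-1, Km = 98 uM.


Catalytic efficiency = kcat / Km
= 442 / 98
= 4.5102 uM^-1*s^-1

4.5102 uM^-1*s^-1
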